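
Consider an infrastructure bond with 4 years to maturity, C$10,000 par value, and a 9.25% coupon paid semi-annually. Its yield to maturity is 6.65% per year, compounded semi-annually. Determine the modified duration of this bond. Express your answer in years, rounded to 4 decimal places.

Periodic yield y = 0.03325. First find Macaulay duration:
  t   CF        PV=CF/(1+0.03325)^t    t·PV
  1       462.50       447.6167       447.6167
  2       462.50       433.2124       866.4249
  3       462.50       419.2716     1,257.8149
  4       462.50       405.7795     1,623.1179
  5       462.50       392.7215     1,963.6075
  6       462.50       380.0837     2,280.5022
  7       462.50       367.8526     2,574.9683
  8    10,462.50     8,053.6390    64,429.1121
  Σ                 10,900.1771    75,443.1645
P = 10,900.1771; Macaulay duration = 75,443.1645 / 10,900.1771 = 6.92128 half-year periods = 3.46064 years.
Modified duration = D_Mac / (1 + y) = 3.46064 / 1.03325 = 3.34928 years.

3.3493 years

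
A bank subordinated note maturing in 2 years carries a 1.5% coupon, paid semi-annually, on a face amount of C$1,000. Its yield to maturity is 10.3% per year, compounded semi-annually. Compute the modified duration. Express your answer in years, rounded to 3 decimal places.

Periodic yield y = 0.0515. First find Macaulay duration:
  t   CF        PV=CF/(1+0.0515)^t    t·PV
  1         7.50         7.1327         7.1327
  2         7.50         6.7833        13.5667
  3         7.50         6.4511        19.3533
  4     1,007.50       824.1532     3,296.6128
  Σ                    844.5203     3,336.6654
P = 844.5203; Macaulay duration = 3,336.6654 / 844.5203 = 3.95096 half-year periods = 1.97548 years.
Modified duration = D_Mac / (1 + y) = 1.97548 / 1.0515 = 1.87873 years.

1.879 years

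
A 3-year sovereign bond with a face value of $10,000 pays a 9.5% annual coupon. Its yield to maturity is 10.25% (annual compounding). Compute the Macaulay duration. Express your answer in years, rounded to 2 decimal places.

2.74 years

Periodic yield y = 0.1025. Discount each cash flow and weight by its year:
  t   CF        PV=CF/(1+0.1025)^t    t·PV
  1       950.00       861.6780       861.6780
  2       950.00       781.5674     1,563.1347
  3    10,950.00     8,171.0586    24,513.1758
  Σ                  9,814.3039    26,937.9885
Price P = Σ PV = 9,814.3039.
Macaulay duration = Σ(t·PV) / P = 26,937.9885 / 9,814.3039 = 2.74477 years.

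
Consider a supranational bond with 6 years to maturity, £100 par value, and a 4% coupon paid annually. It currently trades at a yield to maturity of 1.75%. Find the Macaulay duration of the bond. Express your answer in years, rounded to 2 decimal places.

5.49 years

Periodic yield y = 0.0175. Discount each cash flow and weight by its year:
  t   CF        PV=CF/(1+0.0175)^t    t·PV
  1         4.00         3.9312         3.9312
  2         4.00         3.8636         7.7272
  3         4.00         3.7971        11.3914
  4         4.00         3.7318        14.9273
  5         4.00         3.6677        18.3383
  6       104.00        93.7188       562.3129
  Σ                    112.7102       618.6283
Price P = Σ PV = 112.7102.
Macaulay duration = Σ(t·PV) / P = 618.6283 / 112.7102 = 5.48866 years.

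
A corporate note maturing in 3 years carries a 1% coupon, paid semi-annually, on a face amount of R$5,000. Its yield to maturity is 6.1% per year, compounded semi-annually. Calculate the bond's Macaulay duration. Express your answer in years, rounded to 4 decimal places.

Periodic yield y = 0.0305. Discount each cash flow and weight by its period:
  t   CF        PV=CF/(1+0.0305)^t    t·PV
  1        25.00        24.2601        24.2601
  2        25.00        23.5420        47.0841
  3        25.00        22.8453        68.5358
  4        25.00        22.1691        88.6764
  5        25.00        21.5130       107.5648
  6     5,025.00     4,196.1218    25,176.7310
  Σ                  4,310.4512    25,512.8521
Price P = Σ PV = 4,310.4512.
Macaulay duration = Σ(t·PV) / P = 25,512.8521 / 4,310.4512 = 5.91884 half-year periods.
In years: 5.91884 / 2 = 2.95942 years.

2.9594 years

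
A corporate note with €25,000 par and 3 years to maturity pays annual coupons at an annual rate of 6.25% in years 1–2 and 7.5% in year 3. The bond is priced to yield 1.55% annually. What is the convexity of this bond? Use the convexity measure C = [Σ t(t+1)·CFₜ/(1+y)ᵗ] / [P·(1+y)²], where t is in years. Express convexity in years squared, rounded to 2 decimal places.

10.81

With y = 0.0155:
  t   CF        PV=CF/(1+0.0155)^t    t·PV        t(t+1)·PV
  1     1,562.50     1,538.6509     1,538.6509       3,077.3018
  2     1,562.50     1,515.1658     3,030.3317       9,090.9950
  3    26,875.00    25,663.0748    76,989.2244     307,956.8975
  Σ                 28,716.8915    81,558.2070     320,125.1944
P = 28,716.8915.
Convexity = Σ t(t+1)·PV / [P·(1+y)²] = 320,125.1944 / (28,716.8915 × 1.031240) = 10.80992.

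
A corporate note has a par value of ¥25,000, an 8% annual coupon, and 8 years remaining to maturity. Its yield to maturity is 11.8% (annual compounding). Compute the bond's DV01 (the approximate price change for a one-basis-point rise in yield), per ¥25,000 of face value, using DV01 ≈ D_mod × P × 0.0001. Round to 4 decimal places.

Periodic yield y = 0.118.
  t   CF        PV=CF/(1+0.118)^t    t·PV
  1     2,000.00     1,788.9088     1,788.9088
  2     2,000.00     1,600.0973     3,200.1946
  3     2,000.00     1,431.2140     4,293.6421
  4     2,000.00     1,280.1557     5,120.6226
  5     2,000.00     1,145.0408     5,725.2042
  6     2,000.00     1,024.1868     6,145.1208
  7     2,000.00       916.0884     6,412.6186
  8    27,000.00    11,061.8900    88,495.1201
  Σ                 20,247.5818   121,181.4318
P = 20,247.5818; D_Mac = 5.98498 yrs; D_mod = 5.35329 yrs.
DV01 ≈ 5.35329 × 20,247.5818 × 0.0001 = 10.839126.

¥10.8391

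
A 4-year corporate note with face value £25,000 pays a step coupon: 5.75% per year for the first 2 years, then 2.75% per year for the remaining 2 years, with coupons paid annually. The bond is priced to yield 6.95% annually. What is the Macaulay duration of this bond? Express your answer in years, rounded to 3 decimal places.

3.688 years

Periodic yield y = 0.0695. Discount each cash flow and weight by its year:
  t   CF        PV=CF/(1+0.0695)^t    t·PV
  1     1,437.50     1,344.0860     1,344.0860
  2     1,437.50     1,256.7424     2,513.4848
  3       687.50       561.9923     1,685.9768
  4    25,687.50    19,633.5433    78,534.1730
  Σ                 22,796.3640    84,077.7207
Price P = Σ PV = 22,796.3640.
Macaulay duration = Σ(t·PV) / P = 84,077.7207 / 22,796.3640 = 3.68821 years.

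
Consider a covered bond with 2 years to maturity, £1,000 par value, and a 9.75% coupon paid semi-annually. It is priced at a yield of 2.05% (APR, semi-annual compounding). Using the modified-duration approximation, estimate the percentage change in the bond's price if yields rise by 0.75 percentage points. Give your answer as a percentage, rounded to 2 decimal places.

Periodic yield y = 0.01025. Modified duration first:
  t   CF        PV=CF/(1+0.01025)^t    t·PV
  1        48.75        48.2554        48.2554
  2        48.75        47.7658        95.5316
  3        48.75        47.2812       141.8435
  4     1,048.75     1,006.8309     4,027.3236
  Σ                  1,150.1332     4,312.9540
P = 1,150.1332; D_Mac = 3.74996 half-year periods = 1.87498 yrs; D_mod = 1.87498/(1+0.01025) = 1.85596 yrs.
ΔP/P ≈ -D_mod · Δy = -1.85596 × (+0.0075) = -0.013920 = -1.3920%.

-1.39%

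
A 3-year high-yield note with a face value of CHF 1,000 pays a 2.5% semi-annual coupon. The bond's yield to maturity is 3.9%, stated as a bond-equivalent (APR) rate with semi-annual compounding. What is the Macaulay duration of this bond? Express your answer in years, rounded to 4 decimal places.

Periodic yield y = 0.0195. Discount each cash flow and weight by its period:
  t   CF        PV=CF/(1+0.0195)^t    t·PV
  1        12.50        12.2609        12.2609
  2        12.50        12.0264        24.0528
  3        12.50        11.7964        35.3891
  4        12.50        11.5707        46.2830
  5        12.50        11.3494        56.7471
  6     1,012.50       901.7199     5,410.3194
  Σ                    960.7237     5,585.0523
Price P = Σ PV = 960.7237.
Macaulay duration = Σ(t·PV) / P = 5,585.0523 / 960.7237 = 5.81338 half-year periods.
In years: 5.81338 / 2 = 2.90669 years.

2.9067 years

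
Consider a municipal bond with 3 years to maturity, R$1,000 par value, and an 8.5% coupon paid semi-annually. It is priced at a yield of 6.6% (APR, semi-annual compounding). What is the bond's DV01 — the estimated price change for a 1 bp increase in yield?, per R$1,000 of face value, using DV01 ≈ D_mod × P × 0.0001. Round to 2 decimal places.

R$0.28

Periodic yield y = 0.033.
  t   CF        PV=CF/(1+0.033)^t    t·PV
  1        42.50        41.1423        41.1423
  2        42.50        39.8280        79.6560
  3        42.50        38.5556       115.6669
  4        42.50        37.3240       149.2958
  5        42.50        36.1316       180.6581
  6     1,042.50       857.9740     5,147.8441
  Σ                  1,050.9555     5,714.2632
P = 1,050.9555; D_Mac = 5.43721 half-year periods = 2.71860 yrs; D_mod = 2.63176 yrs.
DV01 ≈ 2.63176 × 1,050.9555 × 0.0001 = 0.276586.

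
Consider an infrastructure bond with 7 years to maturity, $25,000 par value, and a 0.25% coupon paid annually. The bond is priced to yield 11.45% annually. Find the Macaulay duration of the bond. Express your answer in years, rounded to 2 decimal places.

6.92 years

Periodic yield y = 0.1145. Discount each cash flow and weight by its year:
  t   CF        PV=CF/(1+0.1145)^t    t·PV
  1        62.50        56.0790        56.0790
  2        62.50        50.3176       100.6352
  3        62.50        45.1481       135.4444
  4        62.50        40.5098       162.0391
  5        62.50        36.3479       181.7396
  6        62.50        32.6137       195.6820
  7    25,062.50    11,734.4808    82,141.3659
  Σ                 11,995.4969    82,972.9851
Price P = Σ PV = 11,995.4969.
Macaulay duration = Σ(t·PV) / P = 82,972.9851 / 11,995.4969 = 6.91701 years.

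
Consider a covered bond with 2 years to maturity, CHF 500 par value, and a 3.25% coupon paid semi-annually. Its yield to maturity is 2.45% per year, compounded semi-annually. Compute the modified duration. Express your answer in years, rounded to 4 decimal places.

Periodic yield y = 0.01225. First find Macaulay duration:
  t   CF        PV=CF/(1+0.01225)^t    t·PV
  1        8.125         8.0267         8.0267
  2        8.125         7.9295        15.8591
  3        8.125         7.8336        23.5007
  4      508.125       483.9711     1,935.8844
  Σ                    507.7609     1,983.2708
P = 507.7609; Macaulay duration = 1,983.2708 / 507.7609 = 3.90592 half-year periods = 1.95296 years.
Modified duration = D_Mac / (1 + y) = 1.95296 / 1.01225 = 1.92932 years.

1.9293 years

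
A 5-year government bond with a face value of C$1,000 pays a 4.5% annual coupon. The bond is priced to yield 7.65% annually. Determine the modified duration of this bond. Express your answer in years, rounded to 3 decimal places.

4.230 years

Periodic yield y = 0.0765. First find Macaulay duration:
  t   CF        PV=CF/(1+0.0765)^t    t·PV
  1        45.00        41.8021        41.8021
  2        45.00        38.8315        77.6630
  3        45.00        36.0720       108.2160
  4        45.00        33.5086       134.0344
  5     1,045.00       722.8466     3,614.2328
  Σ                    873.0608     3,975.9485
P = 873.0608; Macaulay duration = 3,975.9485 / 873.0608 = 4.55403 years.
Modified duration = D_Mac / (1 + y) = 4.55403 / 1.0765 = 4.23041 years.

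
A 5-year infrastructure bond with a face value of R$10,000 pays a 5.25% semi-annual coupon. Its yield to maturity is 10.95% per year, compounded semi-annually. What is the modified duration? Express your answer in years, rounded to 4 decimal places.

Periodic yield y = 0.05475. First find Macaulay duration:
  t   CF        PV=CF/(1+0.05475)^t    t·PV
  1       262.50       248.8741       248.8741
  2       262.50       235.9556       471.9111
  3       262.50       223.7076       671.1227
  4       262.50       212.0954       848.3814
  5       262.50       201.0859     1,005.4295
  6       262.50       190.6479     1,143.8876
  7       262.50       180.7518     1,265.2624
  8       262.50       171.3693     1,370.9544
  9       262.50       162.4739     1,462.2647
  10   10,262.50     6,022.2368    60,222.3682
  Σ                  7,849.1983    68,710.4564
P = 7,849.1983; Macaulay duration = 68,710.4564 / 7,849.1983 = 8.75382 half-year periods = 4.37691 years.
Modified duration = D_Mac / (1 + y) = 4.37691 / 1.05475 = 4.14971 years.

4.1497 years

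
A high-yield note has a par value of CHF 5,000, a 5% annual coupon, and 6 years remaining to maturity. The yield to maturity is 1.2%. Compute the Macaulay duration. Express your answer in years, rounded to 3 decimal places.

5.401 years

Periodic yield y = 0.012. Discount each cash flow and weight by its year:
  t   CF        PV=CF/(1+0.012)^t    t·PV
  1       250.00       247.0356       247.0356
  2       250.00       244.1063       488.2126
  3       250.00       241.2118       723.6353
  4       250.00       238.3515       953.4062
  5       250.00       235.5252     1,177.6262
  6     5,250.00     4,887.3814    29,324.2882
  Σ                  6,093.6118    32,914.2039
Price P = Σ PV = 6,093.6118.
Macaulay duration = Σ(t·PV) / P = 32,914.2039 / 6,093.6118 = 5.40143 years.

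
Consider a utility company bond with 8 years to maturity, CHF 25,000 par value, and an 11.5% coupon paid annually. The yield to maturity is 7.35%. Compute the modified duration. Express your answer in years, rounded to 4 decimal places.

5.4896 years

Periodic yield y = 0.0735. First find Macaulay duration:
  t   CF        PV=CF/(1+0.0735)^t    t·PV
  1     2,875.00     2,678.1556     2,678.1556
  2     2,875.00     2,494.7886     4,989.5772
  3     2,875.00     2,323.9763     6,971.9290
  4     2,875.00     2,164.8592     8,659.4368
  5     2,875.00     2,016.6364    10,083.1821
  6     2,875.00     1,878.5621    11,271.3726
  7     2,875.00     1,749.9414    12,249.5899
  8    27,875.00    15,805.1450   126,441.1604
  Σ                 31,112.0647   183,344.4035
P = 31,112.0647; Macaulay duration = 183,344.4035 / 31,112.0647 = 5.89303 years.
Modified duration = D_Mac / (1 + y) = 5.89303 / 1.0735 = 5.48955 years.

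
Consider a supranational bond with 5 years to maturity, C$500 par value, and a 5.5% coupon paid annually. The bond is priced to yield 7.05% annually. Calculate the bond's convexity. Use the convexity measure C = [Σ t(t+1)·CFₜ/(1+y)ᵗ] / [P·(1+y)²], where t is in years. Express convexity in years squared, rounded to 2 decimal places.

22.62

With y = 0.0705:
  t   CF        PV=CF/(1+0.0705)^t    t·PV        t(t+1)·PV
  1        27.50        25.6889        25.6889          51.3779
  2        27.50        23.9971        47.9943         143.9828
  3        27.50        22.4168        67.2503         269.0010
  4        27.50        20.9404        83.7618         418.8090
  5       527.50       375.2227     1,876.1135      11,256.6810
  Σ                    468.2660     2,100.8088      12,139.8517
P = 468.2660.
Convexity = Σ t(t+1)·PV / [P·(1+y)²] = 12,139.8517 / (468.2660 × 1.145970) = 22.62286.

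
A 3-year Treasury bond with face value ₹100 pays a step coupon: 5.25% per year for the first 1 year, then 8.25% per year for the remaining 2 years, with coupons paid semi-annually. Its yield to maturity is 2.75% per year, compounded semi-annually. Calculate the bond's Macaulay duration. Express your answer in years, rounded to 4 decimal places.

2.7930 years

Periodic yield y = 0.01375. Discount each cash flow and weight by its period:
  t   CF        PV=CF/(1+0.01375)^t    t·PV
  1        2.625         2.5894         2.5894
  2        2.625         2.5543         5.1085
  3        4.125         3.9594        11.8783
  4        4.125         3.9057        15.6229
  5        4.125         3.8527        19.2637
  6      104.125        95.9334       575.6004
  Σ                    112.7949       630.0631
Price P = Σ PV = 112.7949.
Macaulay duration = Σ(t·PV) / P = 630.0631 / 112.7949 = 5.58592 half-year periods.
In years: 5.58592 / 2 = 2.79296 years.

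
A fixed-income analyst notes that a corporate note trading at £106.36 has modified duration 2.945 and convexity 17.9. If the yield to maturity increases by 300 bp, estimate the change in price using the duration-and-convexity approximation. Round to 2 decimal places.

Duration effect: -D_mod·Δy = -2.945 × (+0.03) = -0.088350
Convexity effect: ½·C·(Δy)² = 0.5 × 17.9 × (0.03)² = +0.0080550
ΔP/P ≈ -0.088350 + 0.0080550 = -0.080295
ΔP ≈ 106.36 × (-0.080295) = -8.5401762.

-£8.54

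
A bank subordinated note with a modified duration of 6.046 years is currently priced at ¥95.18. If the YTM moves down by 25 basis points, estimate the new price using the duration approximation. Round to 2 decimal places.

¥96.62

Duration approximation: ΔP/P ≈ -D_mod · Δy = -6.046 × (-0.0025) = +0.015115.
New price ≈ 95.18 × (1 + 0.015115) = 96.6186457.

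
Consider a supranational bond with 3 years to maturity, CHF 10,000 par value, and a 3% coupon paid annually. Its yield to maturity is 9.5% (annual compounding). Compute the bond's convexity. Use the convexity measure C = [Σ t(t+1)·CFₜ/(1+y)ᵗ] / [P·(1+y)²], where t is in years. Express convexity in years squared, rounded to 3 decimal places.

9.586

With y = 0.095:
  t   CF        PV=CF/(1+0.095)^t    t·PV        t(t+1)·PV
  1       300.00       273.9726       273.9726         547.9452
  2       300.00       250.2033       500.4066       1,501.2197
  3    10,300.00     7,845.0347    23,535.1040      94,140.4160
  Σ                  8,369.2106    24,309.4832      96,189.5810
P = 8,369.2106.
Convexity = Σ t(t+1)·PV / [P·(1+y)²] = 96,189.5810 / (8,369.2106 × 1.199025) = 9.58551.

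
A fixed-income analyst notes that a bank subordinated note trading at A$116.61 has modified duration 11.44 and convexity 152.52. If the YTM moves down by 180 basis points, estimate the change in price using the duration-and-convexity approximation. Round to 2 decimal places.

+A$26.89

Duration effect: -D_mod·Δy = -11.44 × (-0.018) = +0.205920
Convexity effect: ½·C·(Δy)² = 0.5 × 152.52 × (-0.018)² = +0.02470824
ΔP/P ≈ +0.205920 + 0.02470824 = +0.23062824
ΔP ≈ 116.61 × (+0.23062824) = +26.8935590664.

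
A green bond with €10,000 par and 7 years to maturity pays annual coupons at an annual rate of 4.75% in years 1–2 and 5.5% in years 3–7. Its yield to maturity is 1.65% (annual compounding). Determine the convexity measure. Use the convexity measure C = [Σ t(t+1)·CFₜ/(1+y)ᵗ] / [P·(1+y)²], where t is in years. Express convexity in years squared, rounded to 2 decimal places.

With y = 0.0165:
  t   CF        PV=CF/(1+0.0165)^t    t·PV        t(t+1)·PV
  1       475.00       467.2897       467.2897         934.5794
  2       475.00       459.7046       919.4092       2,758.2276
  3       550.00       523.6493     1,570.9479       6,283.7918
  4       550.00       515.1494     2,060.5974      10,302.9870
  5       550.00       506.7874     2,533.9368      15,203.6208
  6       550.00       498.5611     2,991.3666      20,939.5663
  7    10,550.00     9,408.0752    65,856.5262     526,852.2096
  Σ                 12,379.2166    76,400.0739     583,274.9825
P = 12,379.2166.
Convexity = Σ t(t+1)·PV / [P·(1+y)²] = 583,274.9825 / (12,379.2166 × 1.033272) = 45.60006.

45.60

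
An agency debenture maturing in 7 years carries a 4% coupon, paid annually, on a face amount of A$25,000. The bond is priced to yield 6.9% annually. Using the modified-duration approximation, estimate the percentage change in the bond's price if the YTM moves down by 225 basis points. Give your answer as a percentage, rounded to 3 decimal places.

Periodic yield y = 0.069. Modified duration first:
  t   CF        PV=CF/(1+0.069)^t    t·PV
  1     1,000.00       935.4537       935.4537
  2     1,000.00       875.0736     1,750.1472
  3     1,000.00       818.5908     2,455.7725
  4     1,000.00       765.7538     3,063.0153
  5     1,000.00       716.3273     3,581.6363
  6     1,000.00       670.0910     4,020.5458
  7    26,000.00    16,297.8160   114,084.7123
  Σ                 21,079.1063   129,891.2832
P = 21,079.1063; D_Mac = 6.16209 yrs; D_mod = 6.16209/(1+0.069) = 5.76435 yrs.
ΔP/P ≈ -D_mod · Δy = -5.76435 × (-0.0225) = +0.129698 = +12.9698%.

+12.970%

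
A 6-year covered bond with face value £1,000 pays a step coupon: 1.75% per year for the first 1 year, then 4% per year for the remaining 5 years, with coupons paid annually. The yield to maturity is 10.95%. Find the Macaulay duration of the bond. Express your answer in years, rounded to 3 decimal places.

5.455 years

Periodic yield y = 0.1095. Discount each cash flow and weight by its year:
  t   CF        PV=CF/(1+0.1095)^t    t·PV
  1        17.50        15.7729        15.7729
  2        40.00        32.4942        64.9883
  3        40.00        29.2872        87.8616
  4        40.00        26.3968       105.5871
  5        40.00        23.7916       118.9579
  6     1,040.00       557.5316     3,345.1897
  Σ                    685.2742     3,738.3576
Price P = Σ PV = 685.2742.
Macaulay duration = Σ(t·PV) / P = 3,738.3576 / 685.2742 = 5.45527 years.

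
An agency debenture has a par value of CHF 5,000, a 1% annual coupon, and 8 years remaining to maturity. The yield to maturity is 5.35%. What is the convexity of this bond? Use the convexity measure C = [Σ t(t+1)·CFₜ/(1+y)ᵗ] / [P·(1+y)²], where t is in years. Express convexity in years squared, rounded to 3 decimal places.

61.322

With y = 0.0535:
  t   CF        PV=CF/(1+0.0535)^t    t·PV        t(t+1)·PV
  1        50.00        47.4608        47.4608          94.9217
  2        50.00        45.0506        90.1013         270.3038
  3        50.00        42.7628       128.2885         513.1539
  4        50.00        40.5912       162.3648         811.8239
  5        50.00        38.5298       192.6492       1,155.8955
  6        50.00        36.5732       219.4391       1,536.0737
  7        50.00        34.7159       243.0112       1,944.0895
  8     5,050.00     3,328.2432    26,625.9459     239,633.5133
  Σ                  3,613.9277    27,709.2608     245,959.7752
P = 3,613.9277.
Convexity = Σ t(t+1)·PV / [P·(1+y)²] = 245,959.7752 / (3,613.9277 × 1.109862) = 61.32189.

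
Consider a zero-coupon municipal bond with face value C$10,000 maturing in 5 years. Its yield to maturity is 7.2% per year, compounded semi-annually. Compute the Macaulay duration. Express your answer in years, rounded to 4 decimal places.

A zero-coupon bond has a single cash flow at maturity, so its Macaulay duration equals its maturity: 5 years.
(Equivalently: 10 semi-annual periods ÷ 2 = 5 years.)

5.0000 years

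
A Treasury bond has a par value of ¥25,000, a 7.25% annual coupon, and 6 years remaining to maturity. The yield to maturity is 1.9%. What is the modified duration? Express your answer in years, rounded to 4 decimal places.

Periodic yield y = 0.019. First find Macaulay duration:
  t   CF        PV=CF/(1+0.019)^t    t·PV
  1     1,812.50     1,778.7046     1,778.7046
  2     1,812.50     1,745.5394     3,491.0787
  3     1,812.50     1,712.9925     5,138.9775
  4     1,812.50     1,681.0525     6,724.2100
  5     1,812.50     1,649.7081     8,248.5403
  6    26,812.50    23,949.2659   143,695.5953
  Σ                 32,517.2629   169,077.1065
P = 32,517.2629; Macaulay duration = 169,077.1065 / 32,517.2629 = 5.19961 years.
Modified duration = D_Mac / (1 + y) = 5.19961 / 1.019 = 5.10266 years.

5.1027 years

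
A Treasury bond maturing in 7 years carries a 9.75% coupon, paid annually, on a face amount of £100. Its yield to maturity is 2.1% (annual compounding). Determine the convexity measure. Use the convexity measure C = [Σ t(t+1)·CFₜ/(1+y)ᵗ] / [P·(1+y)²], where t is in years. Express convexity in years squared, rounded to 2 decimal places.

40.50

With y = 0.021:
  t   CF        PV=CF/(1+0.021)^t    t·PV        t(t+1)·PV
  1         9.75         9.5495         9.5495          19.0989
  2         9.75         9.3530        18.7061          56.1183
  3         9.75         9.1607        27.4820         109.9281
  4         9.75         8.9723        35.8890         179.4451
  5         9.75         8.7877        43.9386         263.6314
  6         9.75         8.6070        51.6418         361.4926
  7       109.75        94.8908       664.2359       5,313.8876
  Σ                    149.3210       851.4429       6,303.6020
P = 149.3210.
Convexity = Σ t(t+1)·PV / [P·(1+y)²] = 6,303.6020 / (149.3210 × 1.042441) = 40.49641.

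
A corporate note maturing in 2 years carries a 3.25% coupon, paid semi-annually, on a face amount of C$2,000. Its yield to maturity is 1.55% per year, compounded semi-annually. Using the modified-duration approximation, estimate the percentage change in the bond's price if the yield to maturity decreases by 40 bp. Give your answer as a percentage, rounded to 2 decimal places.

+0.78%

Periodic yield y = 0.00775. Modified duration first:
  t   CF        PV=CF/(1+0.00775)^t    t·PV
  1        32.50        32.2501        32.2501
  2        32.50        32.0020        64.0041
  3        32.50        31.7559        95.2678
  4     2,032.50     1,970.6946     7,882.7784
  Σ                  2,066.7026     8,074.3004
P = 2,066.7026; D_Mac = 3.90685 half-year periods = 1.95343 yrs; D_mod = 1.95343/(1+0.00775) = 1.93840 yrs.
ΔP/P ≈ -D_mod · Δy = -1.93840 × (-0.004) = +0.007754 = +0.7754%.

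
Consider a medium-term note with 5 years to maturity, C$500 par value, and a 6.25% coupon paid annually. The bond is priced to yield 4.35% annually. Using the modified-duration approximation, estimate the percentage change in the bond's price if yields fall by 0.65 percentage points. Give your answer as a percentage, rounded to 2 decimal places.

Periodic yield y = 0.0435. Modified duration first:
  t   CF        PV=CF/(1+0.0435)^t    t·PV
  1        31.25        29.9473        29.9473
  2        31.25        28.6989        57.3978
  3        31.25        27.5025        82.5076
  4        31.25        26.3560       105.4242
  5       531.25       429.3749     2,146.8746
  Σ                    541.8797     2,422.1515
P = 541.8797; D_Mac = 4.46991 yrs; D_mod = 4.46991/(1+0.0435) = 4.28357 yrs.
ΔP/P ≈ -D_mod · Δy = -4.28357 × (-0.0065) = +0.027843 = +2.7843%.

+2.78%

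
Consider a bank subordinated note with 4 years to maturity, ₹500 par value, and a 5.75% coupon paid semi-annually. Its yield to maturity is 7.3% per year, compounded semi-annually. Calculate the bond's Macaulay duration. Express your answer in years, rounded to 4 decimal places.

3.6176 years

Periodic yield y = 0.0365. Discount each cash flow and weight by its period:
  t   CF        PV=CF/(1+0.0365)^t    t·PV
  1       14.375        13.8688        13.8688
  2       14.375        13.3804        26.7608
  3       14.375        12.9092        38.7277
  4       14.375        12.4546        49.8185
  5       14.375        12.0160        60.0802
  6       14.375        11.5929        69.5574
  7       14.375        11.1847        78.2926
  8      514.375       386.1228     3,088.9821
  Σ                    473.5294     3,426.0880
Price P = Σ PV = 473.5294.
Macaulay duration = Σ(t·PV) / P = 3,426.0880 / 473.5294 = 7.23522 half-year periods.
In years: 7.23522 / 2 = 3.61761 years.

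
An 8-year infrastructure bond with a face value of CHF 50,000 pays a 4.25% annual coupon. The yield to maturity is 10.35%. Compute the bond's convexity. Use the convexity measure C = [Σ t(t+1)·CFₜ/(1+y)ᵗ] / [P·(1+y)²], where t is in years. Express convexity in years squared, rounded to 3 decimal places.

46.391

With y = 0.1035:
  t   CF        PV=CF/(1+0.1035)^t    t·PV        t(t+1)·PV
  1     2,125.00     1,925.6910     1,925.6910       3,851.3820
  2     2,125.00     1,745.0757     3,490.1513      10,470.4539
  3     2,125.00     1,581.4007     4,744.2020      18,976.8082
  4     2,125.00     1,433.0772     5,732.3088      28,661.5439
  5     2,125.00     1,298.6653     6,493.3267      38,959.9599
  6     2,125.00     1,176.8603     7,061.1617      49,428.1322
  7     2,125.00     1,066.4796     7,465.3575      59,722.8603
  8    52,125.00    23,706.4961   189,651.9686   1,706,867.7171
  Σ                 33,933.7459   226,564.1676   1,916,938.8575
P = 33,933.7459.
Convexity = Σ t(t+1)·PV / [P·(1+y)²] = 1,916,938.8575 / (33,933.7459 × 1.217712) = 46.39079.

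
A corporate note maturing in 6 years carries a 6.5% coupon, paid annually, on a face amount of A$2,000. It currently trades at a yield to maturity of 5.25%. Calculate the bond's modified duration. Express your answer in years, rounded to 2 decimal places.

4.93 years

Periodic yield y = 0.0525. First find Macaulay duration:
  t   CF        PV=CF/(1+0.0525)^t    t·PV
  1       130.00       123.5154       123.5154
  2       130.00       117.3543       234.7087
  3       130.00       111.5006       334.5017
  4       130.00       105.9388       423.7551
  5       130.00       100.6544       503.2721
  6     2,130.00     1,566.9206     9,401.5233
  Σ                  2,125.8841    11,021.2763
P = 2,125.8841; Macaulay duration = 11,021.2763 / 2,125.8841 = 5.18433 years.
Modified duration = D_Mac / (1 + y) = 5.18433 / 1.0525 = 4.92573 years.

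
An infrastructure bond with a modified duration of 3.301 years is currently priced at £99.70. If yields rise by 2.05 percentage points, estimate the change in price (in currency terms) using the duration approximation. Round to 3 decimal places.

-£6.747

Duration approximation: ΔP/P ≈ -D_mod · Δy = -3.301 × (+0.0205) = -0.0676705.
ΔP ≈ 99.70 × (-0.0676705) = -6.74674885.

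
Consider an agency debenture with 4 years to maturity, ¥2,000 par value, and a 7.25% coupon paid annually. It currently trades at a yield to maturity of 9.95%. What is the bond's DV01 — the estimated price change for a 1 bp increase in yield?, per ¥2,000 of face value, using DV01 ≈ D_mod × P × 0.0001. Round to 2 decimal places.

Periodic yield y = 0.0995.
  t   CF        PV=CF/(1+0.0995)^t    t·PV
  1       145.00       131.8781       131.8781
  2       145.00       119.9437       239.8875
  3       145.00       109.0893       327.2680
  4     2,145.00     1,467.7306     5,870.9226
  Σ                  1,828.6418     6,569.9562
P = 1,828.6418; D_Mac = 3.59281 yrs; D_mod = 3.26767 yrs.
DV01 ≈ 3.26767 × 1,828.6418 × 0.0001 = 0.597540.

¥0.60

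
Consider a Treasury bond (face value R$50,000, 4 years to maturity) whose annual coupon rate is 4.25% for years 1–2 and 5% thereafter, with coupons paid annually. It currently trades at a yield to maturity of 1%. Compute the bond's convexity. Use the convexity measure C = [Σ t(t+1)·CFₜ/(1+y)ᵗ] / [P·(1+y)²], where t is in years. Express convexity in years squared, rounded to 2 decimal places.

With y = 0.01:
  t   CF        PV=CF/(1+0.01)^t    t·PV        t(t+1)·PV
  1     2,125.00     2,103.9604     2,103.9604       4,207.9208
  2     2,125.00     2,083.1291     4,166.2582      12,498.7746
  3     2,500.00     2,426.4754     7,279.4261      29,117.7044
  4    52,500.00    50,451.4681   201,805.8723   1,009,029.3617
  Σ                 57,065.0330   215,355.5171   1,054,853.7616
P = 57,065.0330.
Convexity = Σ t(t+1)·PV / [P·(1+y)²] = 1,054,853.7616 / (57,065.0330 × 1.020100) = 18.12089.

18.12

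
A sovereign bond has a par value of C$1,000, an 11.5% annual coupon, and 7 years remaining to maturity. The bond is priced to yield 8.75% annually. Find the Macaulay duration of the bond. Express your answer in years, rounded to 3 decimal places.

Periodic yield y = 0.0875. Discount each cash flow and weight by its year:
  t   CF        PV=CF/(1+0.0875)^t    t·PV
  1       115.00       105.7471       105.7471
  2       115.00        97.2387       194.4775
  3       115.00        89.4149       268.2448
  4       115.00        82.2206       328.8825
  5       115.00        75.6052       378.0259
  6       115.00        69.5220       417.1320
  7     1,115.00       619.8263     4,338.7842
  Σ                  1,139.5749     6,031.2939
Price P = Σ PV = 1,139.5749.
Macaulay duration = Σ(t·PV) / P = 6,031.2939 / 1,139.5749 = 5.29258 years.

5.293 years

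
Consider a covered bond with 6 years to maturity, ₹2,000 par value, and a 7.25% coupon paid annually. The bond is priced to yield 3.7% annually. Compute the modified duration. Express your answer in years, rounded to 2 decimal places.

Periodic yield y = 0.037. First find Macaulay duration:
  t   CF        PV=CF/(1+0.037)^t    t·PV
  1       145.00       139.8264       139.8264
  2       145.00       134.8374       269.6749
  3       145.00       130.0265       390.0794
  4       145.00       125.3871       501.5485
  5       145.00       120.9133       604.5667
  6     2,145.00     1,724.8636    10,349.1816
  Σ                  2,375.8544    12,254.8775
P = 2,375.8544; Macaulay duration = 12,254.8775 / 2,375.8544 = 5.15809 years.
Modified duration = D_Mac / (1 + y) = 5.15809 / 1.037 = 4.97405 years.

4.97 years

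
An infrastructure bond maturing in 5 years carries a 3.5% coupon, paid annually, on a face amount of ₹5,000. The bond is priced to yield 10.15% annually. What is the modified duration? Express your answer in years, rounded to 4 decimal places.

Periodic yield y = 0.1015. First find Macaulay duration:
  t   CF        PV=CF/(1+0.1015)^t    t·PV
  1       175.00       158.8743       158.8743
  2       175.00       144.2345       288.4689
  3       175.00       130.9437       392.8310
  4       175.00       118.8776       475.5104
  5     5,175.00     3,191.4485    15,957.2427
  Σ                  3,744.3786    17,272.9274
P = 3,744.3786; Macaulay duration = 17,272.9274 / 3,744.3786 = 4.61303 years.
Modified duration = D_Mac / (1 + y) = 4.61303 / 1.1015 = 4.18795 years.

4.1880 years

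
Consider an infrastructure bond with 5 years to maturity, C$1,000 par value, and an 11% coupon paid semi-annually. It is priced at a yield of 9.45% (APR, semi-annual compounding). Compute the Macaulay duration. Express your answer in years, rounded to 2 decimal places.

4.01 years

Periodic yield y = 0.04725. Discount each cash flow and weight by its period:
  t   CF        PV=CF/(1+0.04725)^t    t·PV
  1        55.00        52.5185        52.5185
  2        55.00        50.1490       100.2979
  3        55.00        47.8863       143.6590
  4        55.00        45.7258       182.9032
  5        55.00        43.6627       218.3136
  6        55.00        41.6927       250.1565
  7        55.00        39.8116       278.6815
  8        55.00        38.0154       304.1233
  9        55.00        36.3002       326.7021
  10    1,055.00       664.8884     6,648.8842
  Σ                  1,060.6508     8,506.2398
Price P = Σ PV = 1,060.6508.
Macaulay duration = Σ(t·PV) / P = 8,506.2398 / 1,060.6508 = 8.01983 half-year periods.
In years: 8.01983 / 2 = 4.00992 years.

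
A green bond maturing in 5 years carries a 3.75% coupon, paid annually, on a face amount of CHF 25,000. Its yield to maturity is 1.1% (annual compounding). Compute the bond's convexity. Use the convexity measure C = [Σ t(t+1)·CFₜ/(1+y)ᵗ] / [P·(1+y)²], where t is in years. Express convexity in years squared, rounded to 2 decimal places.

With y = 0.011:
  t   CF        PV=CF/(1+0.011)^t    t·PV        t(t+1)·PV
  1       937.50       927.2997       927.2997       1,854.5994
  2       937.50       917.2104     1,834.4208       5,503.2623
  3       937.50       907.2308     2,721.6925      10,886.7702
  4       937.50       897.3599     3,589.4396      17,947.1978
  5    25,937.50    24,556.8318   122,784.1591     736,704.9549
  Σ                 28,205.9327   131,857.0117     772,896.7846
P = 28,205.9327.
Convexity = Σ t(t+1)·PV / [P·(1+y)²] = 772,896.7846 / (28,205.9327 × 1.022121) = 26.80888.

26.81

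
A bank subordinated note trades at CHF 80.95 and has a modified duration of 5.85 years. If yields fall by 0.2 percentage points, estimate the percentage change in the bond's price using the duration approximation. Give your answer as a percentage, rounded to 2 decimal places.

Duration approximation: ΔP/P ≈ -D_mod · Δy = -5.85 × (-0.002) = +0.011700.
As a percentage: +1.1700%.

+1.17%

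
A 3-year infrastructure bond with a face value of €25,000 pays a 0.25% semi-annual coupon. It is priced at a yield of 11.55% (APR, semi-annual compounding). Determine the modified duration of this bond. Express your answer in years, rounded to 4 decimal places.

Periodic yield y = 0.05775. First find Macaulay duration:
  t   CF        PV=CF/(1+0.05775)^t    t·PV
  1        31.25        29.5438        29.5438
  2        31.25        27.9308        55.8617
  3        31.25        26.4059        79.2177
  4        31.25        24.9642        99.8569
  5        31.25        23.6012       118.0062
  6    25,031.25    17,872.4600   107,234.7600
  Σ                 18,004.9060   107,617.2463
P = 18,004.9060; Macaulay duration = 107,617.2463 / 18,004.9060 = 5.97711 half-year periods = 2.98855 years.
Modified duration = D_Mac / (1 + y) = 2.98855 / 1.05775 = 2.82539 years.

2.8254 years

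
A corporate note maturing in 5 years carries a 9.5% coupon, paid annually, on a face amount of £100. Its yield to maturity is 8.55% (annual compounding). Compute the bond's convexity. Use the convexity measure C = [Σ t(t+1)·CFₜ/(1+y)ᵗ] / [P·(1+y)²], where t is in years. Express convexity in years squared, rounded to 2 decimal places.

With y = 0.0855:
  t   CF        PV=CF/(1+0.0855)^t    t·PV        t(t+1)·PV
  1         9.50         8.7517         8.7517          17.5035
  2         9.50         8.0624        16.1248          48.3744
  3         9.50         7.4274        22.2821          89.1282
  4         9.50         6.8423        27.3693         136.8467
  5       109.50        72.6549       363.2746       2,179.6474
  Σ                    103.7387       437.8025       2,471.5001
P = 103.7387.
Convexity = Σ t(t+1)·PV / [P·(1+y)²] = 2,471.5001 / (103.7387 × 1.178310) = 20.21902.

20.22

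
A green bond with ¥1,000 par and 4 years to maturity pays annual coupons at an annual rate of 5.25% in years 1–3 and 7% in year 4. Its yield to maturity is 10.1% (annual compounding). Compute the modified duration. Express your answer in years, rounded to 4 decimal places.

Periodic yield y = 0.101. First find Macaulay duration:
  t   CF        PV=CF/(1+0.101)^t    t·PV
  1        52.50        47.6839        47.6839
  2        52.50        43.3096        86.6193
  3        52.50        39.3366       118.0099
  4     1,070.00       728.1729     2,912.6915
  Σ                    858.5031     3,165.0047
P = 858.5031; Macaulay duration = 3,165.0047 / 858.5031 = 3.68665 years.
Modified duration = D_Mac / (1 + y) = 3.68665 / 1.101 = 3.34846 years.

3.3485 years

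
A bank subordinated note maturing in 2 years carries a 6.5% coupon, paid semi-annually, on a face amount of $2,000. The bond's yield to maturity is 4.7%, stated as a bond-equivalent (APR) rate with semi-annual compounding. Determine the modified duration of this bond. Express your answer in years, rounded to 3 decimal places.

1.865 years

Periodic yield y = 0.0235. First find Macaulay duration:
  t   CF        PV=CF/(1+0.0235)^t    t·PV
  1        65.00        63.5076        63.5076
  2        65.00        62.0494       124.0988
  3        65.00        60.6247       181.8742
  4     2,065.00     1,881.7792     7,527.1169
  Σ                  2,067.9609     7,896.5975
P = 2,067.9609; Macaulay duration = 7,896.5975 / 2,067.9609 = 3.81854 half-year periods = 1.90927 years.
Modified duration = D_Mac / (1 + y) = 1.90927 / 1.0235 = 1.86543 years.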